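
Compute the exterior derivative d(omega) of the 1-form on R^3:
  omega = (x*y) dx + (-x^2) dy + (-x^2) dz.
d(omega) = (-3*x) dx ∧ dy + (-2*x) dx ∧ dz

For a 1-form omega = sum_i f_i dx_i, the exterior derivative is
  d(omega) = sum_{i < j} (∂f_j/∂x_i - ∂f_i/∂x_j) dx_i ∧ dx_j.
  coefficient of dx ∧ dy: ∂f_2/∂x - ∂f_1/∂y = ∂(-x^2)/∂x - ∂(x*y)/∂y = -3*x
  coefficient of dx ∧ dz: ∂f_3/∂x - ∂f_1/∂z = ∂(-x^2)/∂x - ∂(x*y)/∂z = -2*x
Assembling: d(omega) = (-3*x) dx ∧ dy + (-2*x) dx ∧ dz.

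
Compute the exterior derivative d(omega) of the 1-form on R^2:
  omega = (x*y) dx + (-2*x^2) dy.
d(omega) = (-5*x) dx ∧ dy

For a 1-form omega = sum_i f_i dx_i, the exterior derivative is
  d(omega) = sum_{i < j} (∂f_j/∂x_i - ∂f_i/∂x_j) dx_i ∧ dx_j.
  coefficient of dx ∧ dy: ∂f_2/∂x - ∂f_1/∂y = ∂(-2*x^2)/∂x - ∂(x*y)/∂y = -5*x
Assembling: d(omega) = (-5*x) dx ∧ dy.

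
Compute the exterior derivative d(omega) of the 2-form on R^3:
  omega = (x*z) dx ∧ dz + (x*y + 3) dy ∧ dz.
d(omega) = (y) dx ∧ dy ∧ dz

For a 2-form omega = sum_{i<j} g_{ij} dx_i ∧ dx_j, the exterior derivative is
  d(omega) = sum_{i<j} d(g_{ij}) ∧ dx_i ∧ dx_j = sum_{i<j, k} (∂g_{ij}/∂x_k) dx_k ∧ dx_i ∧ dx_j.
Expand each term, using dx_k ∧ dx_i ∧ dx_j = sgn(permutation) dx_{(a)} ∧ dx_{(b)} ∧ dx_{(c)} with (a < b < c) sorted:
  d(x*y + 3) includes (∂/∂x)(x*y + 3) dx = (y) dx, which multiplied by dy ∧ dz gives (y) dx ∧ dy ∧ dz
Collecting like 3-forms: d(omega) = (y) dx ∧ dy ∧ dz.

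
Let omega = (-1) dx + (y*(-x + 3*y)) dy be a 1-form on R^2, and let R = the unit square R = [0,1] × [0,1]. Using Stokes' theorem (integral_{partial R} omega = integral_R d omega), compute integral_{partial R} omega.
integral_(partial R) omega = -1/2

Stokes: integral_partial_R omega = integral_R d omega with d omega = (∂Q/∂x - ∂P/∂y) dx ∧ dy.
  ∂Q/∂x = -y
  ∂P/∂y = 0
  integrand = ∂Q/∂x - ∂P/∂y = -y.
Integrating over R: integral_0^1 integral_0^1 (-y) dx dy = -1/2.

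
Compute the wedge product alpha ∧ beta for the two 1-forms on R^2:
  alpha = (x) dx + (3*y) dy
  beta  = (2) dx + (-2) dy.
alpha ∧ beta = (-2*x - 6*y) dx ∧ dy

Distribute the wedge, using dx_i ∧ dx_j = -dx_j ∧ dx_i and dx_i ∧ dx_i = 0. For each pair (i, j) with i < j, the coefficient of dx_i ∧ dx_j in alpha ∧ beta is (alpha_i * beta_j - alpha_j * beta_i). Collecting: alpha ∧ beta = (-2*x - 6*y) dx ∧ dy.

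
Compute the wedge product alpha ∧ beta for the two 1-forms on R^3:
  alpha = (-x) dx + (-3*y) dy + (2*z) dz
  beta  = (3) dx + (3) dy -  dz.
alpha ∧ beta = (-3*x + 9*y) dx ∧ dy + (x - 6*z) dx ∧ dz + (3*y - 6*z) dy ∧ dz

Distribute the wedge, using dx_i ∧ dx_j = -dx_j ∧ dx_i and dx_i ∧ dx_i = 0. For each pair (i, j) with i < j, the coefficient of dx_i ∧ dx_j in alpha ∧ beta is (alpha_i * beta_j - alpha_j * beta_i). Collecting: alpha ∧ beta = (-3*x + 9*y) dx ∧ dy + (x - 6*z) dx ∧ dz + (3*y - 6*z) dy ∧ dz.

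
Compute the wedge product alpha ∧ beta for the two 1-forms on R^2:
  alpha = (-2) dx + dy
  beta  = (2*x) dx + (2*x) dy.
alpha ∧ beta = (-6*x) dx ∧ dy

Distribute the wedge, using dx_i ∧ dx_j = -dx_j ∧ dx_i and dx_i ∧ dx_i = 0. For each pair (i, j) with i < j, the coefficient of dx_i ∧ dx_j in alpha ∧ beta is (alpha_i * beta_j - alpha_j * beta_i). Collecting: alpha ∧ beta = (-6*x) dx ∧ dy.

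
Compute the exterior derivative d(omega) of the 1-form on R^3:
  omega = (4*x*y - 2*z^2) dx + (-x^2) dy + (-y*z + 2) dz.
d(omega) = (-6*x) dx ∧ dy + (4*z) dx ∧ dz + (-z) dy ∧ dz

For a 1-form omega = sum_i f_i dx_i, the exterior derivative is
  d(omega) = sum_{i < j} (∂f_j/∂x_i - ∂f_i/∂x_j) dx_i ∧ dx_j.
  coefficient of dx ∧ dy: ∂f_2/∂x - ∂f_1/∂y = ∂(-x^2)/∂x - ∂(4*x*y - 2*z^2)/∂y = -6*x
  coefficient of dx ∧ dz: ∂f_3/∂x - ∂f_1/∂z = ∂(-y*z + 2)/∂x - ∂(4*x*y - 2*z^2)/∂z = 4*z
  coefficient of dy ∧ dz: ∂f_3/∂y - ∂f_2/∂z = ∂(-y*z + 2)/∂y - ∂(-x^2)/∂z = -z
Assembling: d(omega) = (-6*x) dx ∧ dy + (4*z) dx ∧ dz + (-z) dy ∧ dz.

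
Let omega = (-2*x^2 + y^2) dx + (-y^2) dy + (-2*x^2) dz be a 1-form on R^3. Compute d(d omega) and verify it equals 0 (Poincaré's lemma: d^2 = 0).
d(d omega) = 0

Step 1: d omega = sum_{i<j} (∂f_j/∂x_i - ∂f_i/∂x_j) dx_i ∧ dx_j:
  coeff of dx ∧ dy: -2*y
  coeff of dx ∧ dz: -4*x
  coeff of dy ∧ dz: 0
Step 2: Apply d again to each 2-form coefficient. The only possible 3-form in R^3 is dx ∧ dy ∧ dz, with coefficient
  ∂(coeff of dy∧dz)/∂x - ∂(coeff of dx∧dz)/∂y + ∂(coeff of dx∧dy)/∂z
  = ∂/∂x (0) - ∂/∂y (-4*x) + ∂/∂z (-2*y).
Each of these terms simplifies to sums of mixed partials that cancel in pairs. The result is 0 (by equality of mixed partials for smooth functions — Schwarz / Clairaut).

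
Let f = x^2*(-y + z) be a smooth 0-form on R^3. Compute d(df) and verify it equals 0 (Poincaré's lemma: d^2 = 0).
d(df) = 0

Step 1: df = sum_i (∂f/∂x_i) dx_i = (2*x*(-y + z)) dx + (-x^2) dy + (x^2) dz.
Step 2: Apply d again. Using the 1-form formula, the coefficient of dx ∧ dy in d(df) is ∂^2 f/∂x ∂y - ∂^2 f/∂y ∂x = (-2*x) - (-2*x) = 0 (equality of mixed partials for smooth f).
Similarly for dx ∧ dz and dy ∧ dz — all coefficients vanish. So d(df) = 0.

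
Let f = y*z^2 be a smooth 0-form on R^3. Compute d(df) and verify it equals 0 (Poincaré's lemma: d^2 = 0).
d(df) = 0

Step 1: df = sum_i (∂f/∂x_i) dx_i = (0) dx + (z^2) dy + (2*y*z) dz.
Step 2: Apply d again. Using the 1-form formula, the coefficient of dx ∧ dy in d(df) is ∂^2 f/∂x ∂y - ∂^2 f/∂y ∂x = (0) - (0) = 0 (equality of mixed partials for smooth f).
Similarly for dx ∧ dz and dy ∧ dz — all coefficients vanish. So d(df) = 0.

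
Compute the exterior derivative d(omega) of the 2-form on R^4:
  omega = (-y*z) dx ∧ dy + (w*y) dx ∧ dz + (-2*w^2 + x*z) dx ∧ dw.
d(omega) = (-w - y) dx ∧ dy ∧ dz + (-x + y) dx ∧ dz ∧ dw

For a 2-form omega = sum_{i<j} g_{ij} dx_i ∧ dx_j, the exterior derivative is
  d(omega) = sum_{i<j} d(g_{ij}) ∧ dx_i ∧ dx_j = sum_{i<j, k} (∂g_{ij}/∂x_k) dx_k ∧ dx_i ∧ dx_j.
Expand each term, using dx_k ∧ dx_i ∧ dx_j = sgn(permutation) dx_{(a)} ∧ dx_{(b)} ∧ dx_{(c)} with (a < b < c) sorted:
  d(-y*z) includes (∂/∂z)(-y*z) dz = (-y) dz, which multiplied by dx ∧ dy gives (-y) dx ∧ dy ∧ dz
  d(w*y) includes (∂/∂y)(w*y) dy = (w) dy, which multiplied by dx ∧ dz gives (-w) dx ∧ dy ∧ dz
  d(w*y) includes (∂/∂w)(w*y) dw = (y) dw, which multiplied by dx ∧ dz gives (y) dx ∧ dz ∧ dw
  d(-2*w^2 + x*z) includes (∂/∂z)(-2*w^2 + x*z) dz = (x) dz, which multiplied by dx ∧ dw gives (-x) dx ∧ dz ∧ dw
Collecting like 3-forms: d(omega) = (-w - y) dx ∧ dy ∧ dz + (-x + y) dx ∧ dz ∧ dw.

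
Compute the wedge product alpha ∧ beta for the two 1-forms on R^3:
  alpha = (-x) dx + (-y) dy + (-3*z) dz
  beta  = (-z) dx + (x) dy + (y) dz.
alpha ∧ beta = (-x^2 - y*z) dx ∧ dy + (-x*y - 3*z^2) dx ∧ dz + (3*x*z - y^2) dy ∧ dz

Distribute the wedge, using dx_i ∧ dx_j = -dx_j ∧ dx_i and dx_i ∧ dx_i = 0. For each pair (i, j) with i < j, the coefficient of dx_i ∧ dx_j in alpha ∧ beta is (alpha_i * beta_j - alpha_j * beta_i). Collecting: alpha ∧ beta = (-x^2 - y*z) dx ∧ dy + (-x*y - 3*z^2) dx ∧ dz + (3*x*z - y^2) dy ∧ dz.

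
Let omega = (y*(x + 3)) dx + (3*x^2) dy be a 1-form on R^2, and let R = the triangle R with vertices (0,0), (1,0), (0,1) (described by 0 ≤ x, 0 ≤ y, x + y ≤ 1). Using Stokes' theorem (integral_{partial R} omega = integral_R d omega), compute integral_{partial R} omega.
integral_(partial R) omega = -2/3

Stokes: integral_partial_R omega = integral_R d omega with d omega = (∂Q/∂x - ∂P/∂y) dx ∧ dy.
  ∂Q/∂x = 6*x
  ∂P/∂y = x + 3
  integrand = ∂Q/∂x - ∂P/∂y = 5*x - 3.
Integrating over R: integral_0^1 integral_0^{1-x} (5*x - 3) dy dx = -2/3.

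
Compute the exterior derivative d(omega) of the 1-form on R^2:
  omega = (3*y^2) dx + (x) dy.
d(omega) = (1 - 6*y) dx ∧ dy

For a 1-form omega = sum_i f_i dx_i, the exterior derivative is
  d(omega) = sum_{i < j} (∂f_j/∂x_i - ∂f_i/∂x_j) dx_i ∧ dx_j.
  coefficient of dx ∧ dy: ∂f_2/∂x - ∂f_1/∂y = ∂(x)/∂x - ∂(3*y^2)/∂y = 1 - 6*y
Assembling: d(omega) = (1 - 6*y) dx ∧ dy.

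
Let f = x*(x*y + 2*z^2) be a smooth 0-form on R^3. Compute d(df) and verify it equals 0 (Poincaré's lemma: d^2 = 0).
d(df) = 0

Step 1: df = sum_i (∂f/∂x_i) dx_i = (2*x*y + 2*z^2) dx + (x^2) dy + (4*x*z) dz.
Step 2: Apply d again. Using the 1-form formula, the coefficient of dx ∧ dy in d(df) is ∂^2 f/∂x ∂y - ∂^2 f/∂y ∂x = (2*x) - (2*x) = 0 (equality of mixed partials for smooth f).
Similarly for dx ∧ dz and dy ∧ dz — all coefficients vanish. So d(df) = 0.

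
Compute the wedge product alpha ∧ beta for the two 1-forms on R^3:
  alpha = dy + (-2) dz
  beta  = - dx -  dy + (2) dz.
alpha ∧ beta = (1) dx ∧ dy + (-2) dx ∧ dz

Distribute the wedge, using dx_i ∧ dx_j = -dx_j ∧ dx_i and dx_i ∧ dx_i = 0. For each pair (i, j) with i < j, the coefficient of dx_i ∧ dx_j in alpha ∧ beta is (alpha_i * beta_j - alpha_j * beta_i). Collecting: alpha ∧ beta = (1) dx ∧ dy + (-2) dx ∧ dz.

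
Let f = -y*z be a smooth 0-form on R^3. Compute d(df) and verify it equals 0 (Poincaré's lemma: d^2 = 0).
d(df) = 0

Step 1: df = sum_i (∂f/∂x_i) dx_i = (0) dx + (-z) dy + (-y) dz.
Step 2: Apply d again. Using the 1-form formula, the coefficient of dx ∧ dy in d(df) is ∂^2 f/∂x ∂y - ∂^2 f/∂y ∂x = (0) - (0) = 0 (equality of mixed partials for smooth f).
Similarly for dx ∧ dz and dy ∧ dz — all coefficients vanish. So d(df) = 0.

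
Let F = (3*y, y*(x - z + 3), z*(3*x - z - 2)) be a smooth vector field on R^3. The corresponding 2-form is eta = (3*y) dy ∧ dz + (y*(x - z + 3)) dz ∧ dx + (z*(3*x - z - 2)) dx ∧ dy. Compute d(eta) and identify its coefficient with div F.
d(eta) = (4*x - 3*z + 1) dx ∧ dy ∧ dz; div F = 4*x - 3*z + 1

For a 2-form in R^3 of the form above, applying d gives a 3-form with coefficient ∂P/∂x + ∂Q/∂y + ∂R/∂z:
  ∂P/∂x = 0
  ∂Q/∂y = x - z + 3
  ∂R/∂z = 3*x - 2*z - 2
Sum = 4*x - 3*z + 1, which is exactly div F.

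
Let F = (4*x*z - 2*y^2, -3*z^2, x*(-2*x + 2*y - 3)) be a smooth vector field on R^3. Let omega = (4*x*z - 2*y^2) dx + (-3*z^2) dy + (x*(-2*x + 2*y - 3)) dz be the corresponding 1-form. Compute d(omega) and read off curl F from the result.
d(omega) = (2*x + 6*z) dy ∧ dz + (8*x - 2*y + 3) dz ∧ dx + (4*y) dx ∧ dy; curl F = (2*x + 6*z, 8*x - 2*y + 3, 4*y)

d omega = sum_{i<j} (∂f_j/∂x_i - ∂f_i/∂x_j) dx_i ∧ dx_j. Under the identification (dy ∧ dz, dz ∧ dx, dx ∧ dy) ↔ (e_x, e_y, e_z), the coefficients are exactly the components of curl F. Compute:
  ∂R/∂y - ∂Q/∂z = (2*x) - (-6*z) = 2*x + 6*z
  ∂P/∂z - ∂R/∂x = (4*x) - (-4*x + 2*y - 3) = 8*x - 2*y + 3
  ∂Q/∂x - ∂P/∂y = (0) - (-4*y) = 4*y.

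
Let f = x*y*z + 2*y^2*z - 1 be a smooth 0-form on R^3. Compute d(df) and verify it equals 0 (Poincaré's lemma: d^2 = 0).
d(df) = 0

Step 1: df = sum_i (∂f/∂x_i) dx_i = (y*z) dx + (z*(x + 4*y)) dy + (y*(x + 2*y)) dz.
Step 2: Apply d again. Using the 1-form formula, the coefficient of dx ∧ dy in d(df) is ∂^2 f/∂x ∂y - ∂^2 f/∂y ∂x = (z) - (z) = 0 (equality of mixed partials for smooth f).
Similarly for dx ∧ dz and dy ∧ dz — all coefficients vanish. So d(df) = 0.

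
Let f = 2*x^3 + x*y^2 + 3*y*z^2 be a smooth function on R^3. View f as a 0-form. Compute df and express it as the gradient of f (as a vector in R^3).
df = (6*x^2 + y^2) dx + (2*x*y + 3*z^2) dy + (6*y*z) dz; grad f = (6*x^2 + y^2, 2*x*y + 3*z^2, 6*y*z)

For a 0-form f, d f = (∂f/∂x) dx + (∂f/∂y) dy + (∂f/∂z) dz. The components of the vector representation are exactly the entries of grad f in Cartesian coordinates:
  ∂f/∂x = 6*x^2 + y^2
  ∂f/∂y = 2*x*y + 3*z^2
  ∂f/∂z = 6*y*z.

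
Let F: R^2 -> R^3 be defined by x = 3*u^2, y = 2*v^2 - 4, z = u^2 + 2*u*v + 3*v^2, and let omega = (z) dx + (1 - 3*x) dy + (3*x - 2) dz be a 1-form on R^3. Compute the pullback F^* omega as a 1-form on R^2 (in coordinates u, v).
F^* omega = (24*u^3 + 30*u^2*v + 18*u*v^2 - 4*u - 4*v) du + (18*u^3 + 18*u^2*v - 4*u - 8*v) dv

Using F^*(f dg) = (f ∘ F) d(g ∘ F), substitute each coordinate x_i by F_i(u, v) in f_i, and replace dx_i by d F_i = (∂F_i/∂u) du + (∂F_i/∂v) dv.
  For the x component: f_1(F) = u^2 + 2*u*v + 3*v^2; d F_1 = (6*u) du + (0) dv
  For the y component: f_2(F) = 1 - 9*u^2; d F_2 = (0) du + (4*v) dv
  For the z component: f_3(F) = 9*u^2 - 2; d F_3 = (2*u + 2*v) du + (2*u + 6*v) dv
Combining and collecting du, dv coefficients:
  coeff of du: 24*u^3 + 30*u^2*v + 18*u*v^2 - 4*u - 4*v
  coeff of dv: 18*u^3 + 18*u^2*v - 4*u - 8*v
F^* omega = (24*u^3 + 30*u^2*v + 18*u*v^2 - 4*u - 4*v) du + (18*u^3 + 18*u^2*v - 4*u - 8*v) dv.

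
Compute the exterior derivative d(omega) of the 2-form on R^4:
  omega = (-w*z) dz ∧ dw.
d(omega) = 0

For a 2-form omega = sum_{i<j} g_{ij} dx_i ∧ dx_j, the exterior derivative is
  d(omega) = sum_{i<j} d(g_{ij}) ∧ dx_i ∧ dx_j = sum_{i<j, k} (∂g_{ij}/∂x_k) dx_k ∧ dx_i ∧ dx_j.
Expand each term, using dx_k ∧ dx_i ∧ dx_j = sgn(permutation) dx_{(a)} ∧ dx_{(b)} ∧ dx_{(c)} with (a < b < c) sorted:

Collecting like 3-forms: d(omega) = 0.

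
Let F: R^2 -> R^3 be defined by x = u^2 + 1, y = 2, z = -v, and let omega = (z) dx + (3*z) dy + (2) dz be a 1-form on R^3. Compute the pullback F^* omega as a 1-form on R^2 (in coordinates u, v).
F^* omega = (-2*u*v) du + (-2) dv

Using F^*(f dg) = (f ∘ F) d(g ∘ F), substitute each coordinate x_i by F_i(u, v) in f_i, and replace dx_i by d F_i = (∂F_i/∂u) du + (∂F_i/∂v) dv.
  For the x component: f_1(F) = -v; d F_1 = (2*u) du + (0) dv
  For the y component: f_2(F) = -3*v; d F_2 = (0) du + (0) dv
  For the z component: f_3(F) = 2; d F_3 = (0) du + (-1) dv
Combining and collecting du, dv coefficients:
  coeff of du: -2*u*v
  coeff of dv: -2
F^* omega = (-2*u*v) du + (-2) dv.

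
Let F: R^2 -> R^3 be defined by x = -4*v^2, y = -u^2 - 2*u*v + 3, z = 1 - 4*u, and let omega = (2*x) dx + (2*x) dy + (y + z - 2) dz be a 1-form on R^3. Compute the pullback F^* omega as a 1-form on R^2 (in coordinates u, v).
F^* omega = (4*u^2 + 16*u*v^2 + 8*u*v + 16*u + 16*v^3 - 8) du + (16*v^2*(u + 4*v)) dv

Using F^*(f dg) = (f ∘ F) d(g ∘ F), substitute each coordinate x_i by F_i(u, v) in f_i, and replace dx_i by d F_i = (∂F_i/∂u) du + (∂F_i/∂v) dv.
  For the x component: f_1(F) = -8*v^2; d F_1 = (0) du + (-8*v) dv
  For the y component: f_2(F) = -8*v^2; d F_2 = (-2*u - 2*v) du + (-2*u) dv
  For the z component: f_3(F) = -u^2 - 2*u*v - 4*u + 2; d F_3 = (-4) du + (0) dv
Combining and collecting du, dv coefficients:
  coeff of du: 4*u^2 + 16*u*v^2 + 8*u*v + 16*u + 16*v^3 - 8
  coeff of dv: 16*v^2*(u + 4*v)
F^* omega = (4*u^2 + 16*u*v^2 + 8*u*v + 16*u + 16*v^3 - 8) du + (16*v^2*(u + 4*v)) dv.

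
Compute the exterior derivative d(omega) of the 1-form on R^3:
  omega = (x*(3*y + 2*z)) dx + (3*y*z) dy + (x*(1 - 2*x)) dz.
d(omega) = (-3*x) dx ∧ dy + (1 - 6*x) dx ∧ dz + (-3*y) dy ∧ dz

For a 1-form omega = sum_i f_i dx_i, the exterior derivative is
  d(omega) = sum_{i < j} (∂f_j/∂x_i - ∂f_i/∂x_j) dx_i ∧ dx_j.
  coefficient of dx ∧ dy: ∂f_2/∂x - ∂f_1/∂y = ∂(3*y*z)/∂x - ∂(x*(3*y + 2*z))/∂y = -3*x
  coefficient of dx ∧ dz: ∂f_3/∂x - ∂f_1/∂z = ∂(x*(1 - 2*x))/∂x - ∂(x*(3*y + 2*z))/∂z = 1 - 6*x
  coefficient of dy ∧ dz: ∂f_3/∂y - ∂f_2/∂z = ∂(x*(1 - 2*x))/∂y - ∂(3*y*z)/∂z = -3*y
Assembling: d(omega) = (-3*x) dx ∧ dy + (1 - 6*x) dx ∧ dz + (-3*y) dy ∧ dz.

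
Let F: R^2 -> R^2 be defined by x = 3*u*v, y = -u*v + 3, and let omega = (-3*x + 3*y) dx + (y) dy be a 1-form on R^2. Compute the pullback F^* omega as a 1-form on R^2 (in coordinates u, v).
F^* omega = (v*(-35*u*v + 24)) du + (u*(-35*u*v + 24)) dv

Using F^*(f dg) = (f ∘ F) d(g ∘ F), substitute each coordinate x_i by F_i(u, v) in f_i, and replace dx_i by d F_i = (∂F_i/∂u) du + (∂F_i/∂v) dv.
  For the x component: f_1(F) = -12*u*v + 9; d F_1 = (3*v) du + (3*u) dv
  For the y component: f_2(F) = -u*v + 3; d F_2 = (-v) du + (-u) dv
Combining and collecting du, dv coefficients:
  coeff of du: v*(-35*u*v + 24)
  coeff of dv: u*(-35*u*v + 24)
F^* omega = (v*(-35*u*v + 24)) du + (u*(-35*u*v + 24)) dv.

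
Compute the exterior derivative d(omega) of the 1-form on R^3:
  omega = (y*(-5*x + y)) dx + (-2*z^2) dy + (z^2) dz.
d(omega) = (5*x - 2*y) dx ∧ dy + (4*z) dy ∧ dz

For a 1-form omega = sum_i f_i dx_i, the exterior derivative is
  d(omega) = sum_{i < j} (∂f_j/∂x_i - ∂f_i/∂x_j) dx_i ∧ dx_j.
  coefficient of dx ∧ dy: ∂f_2/∂x - ∂f_1/∂y = ∂(-2*z^2)/∂x - ∂(y*(-5*x + y))/∂y = 5*x - 2*y
  coefficient of dy ∧ dz: ∂f_3/∂y - ∂f_2/∂z = ∂(z^2)/∂y - ∂(-2*z^2)/∂z = 4*z
Assembling: d(omega) = (5*x - 2*y) dx ∧ dy + (4*z) dy ∧ dz.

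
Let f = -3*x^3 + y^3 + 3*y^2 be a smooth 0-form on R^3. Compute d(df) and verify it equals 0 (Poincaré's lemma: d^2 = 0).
d(df) = 0

Step 1: df = sum_i (∂f/∂x_i) dx_i = (-9*x^2) dx + (3*y*(y + 2)) dy + (0) dz.
Step 2: Apply d again. Using the 1-form formula, the coefficient of dx ∧ dy in d(df) is ∂^2 f/∂x ∂y - ∂^2 f/∂y ∂x = (0) - (0) = 0 (equality of mixed partials for smooth f).
Similarly for dx ∧ dz and dy ∧ dz — all coefficients vanish. So d(df) = 0.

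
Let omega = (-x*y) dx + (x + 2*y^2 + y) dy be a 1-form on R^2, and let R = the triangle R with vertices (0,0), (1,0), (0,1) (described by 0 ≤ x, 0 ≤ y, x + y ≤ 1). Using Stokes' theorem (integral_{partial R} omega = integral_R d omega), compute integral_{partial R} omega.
integral_(partial R) omega = 2/3

Stokes: integral_partial_R omega = integral_R d omega with d omega = (∂Q/∂x - ∂P/∂y) dx ∧ dy.
  ∂Q/∂x = 1
  ∂P/∂y = -x
  integrand = ∂Q/∂x - ∂P/∂y = x + 1.
Integrating over R: integral_0^1 integral_0^{1-x} (x + 1) dy dx = 2/3.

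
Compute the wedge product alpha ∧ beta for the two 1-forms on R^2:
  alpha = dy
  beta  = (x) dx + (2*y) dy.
alpha ∧ beta = (-x) dx ∧ dy

Distribute the wedge, using dx_i ∧ dx_j = -dx_j ∧ dx_i and dx_i ∧ dx_i = 0. For each pair (i, j) with i < j, the coefficient of dx_i ∧ dx_j in alpha ∧ beta is (alpha_i * beta_j - alpha_j * beta_i). Collecting: alpha ∧ beta = (-x) dx ∧ dy.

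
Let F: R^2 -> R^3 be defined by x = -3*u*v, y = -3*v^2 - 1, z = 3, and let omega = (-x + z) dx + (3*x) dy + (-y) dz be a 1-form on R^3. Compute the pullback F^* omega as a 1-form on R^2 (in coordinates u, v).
F^* omega = (9*v*(-u*v - 1)) du + (9*u*(-u*v + 6*v^2 - 1)) dv

Using F^*(f dg) = (f ∘ F) d(g ∘ F), substitute each coordinate x_i by F_i(u, v) in f_i, and replace dx_i by d F_i = (∂F_i/∂u) du + (∂F_i/∂v) dv.
  For the x component: f_1(F) = 3*u*v + 3; d F_1 = (-3*v) du + (-3*u) dv
  For the y component: f_2(F) = -9*u*v; d F_2 = (0) du + (-6*v) dv
  For the z component: f_3(F) = 3*v^2 + 1; d F_3 = (0) du + (0) dv
Combining and collecting du, dv coefficients:
  coeff of du: 9*v*(-u*v - 1)
  coeff of dv: 9*u*(-u*v + 6*v^2 - 1)
F^* omega = (9*v*(-u*v - 1)) du + (9*u*(-u*v + 6*v^2 - 1)) dv.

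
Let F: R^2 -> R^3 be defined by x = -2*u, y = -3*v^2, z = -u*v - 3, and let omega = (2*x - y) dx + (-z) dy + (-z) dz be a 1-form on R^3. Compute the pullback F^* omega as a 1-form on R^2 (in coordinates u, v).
F^* omega = (-u*v^2 + 8*u - 6*v^2 - 3*v) du + (-u^2*v - 6*u*v^2 - 3*u - 18*v) dv

Using F^*(f dg) = (f ∘ F) d(g ∘ F), substitute each coordinate x_i by F_i(u, v) in f_i, and replace dx_i by d F_i = (∂F_i/∂u) du + (∂F_i/∂v) dv.
  For the x component: f_1(F) = -4*u + 3*v^2; d F_1 = (-2) du + (0) dv
  For the y component: f_2(F) = u*v + 3; d F_2 = (0) du + (-6*v) dv
  For the z component: f_3(F) = u*v + 3; d F_3 = (-v) du + (-u) dv
Combining and collecting du, dv coefficients:
  coeff of du: -u*v^2 + 8*u - 6*v^2 - 3*v
  coeff of dv: -u^2*v - 6*u*v^2 - 3*u - 18*v
F^* omega = (-u*v^2 + 8*u - 6*v^2 - 3*v) du + (-u^2*v - 6*u*v^2 - 3*u - 18*v) dv.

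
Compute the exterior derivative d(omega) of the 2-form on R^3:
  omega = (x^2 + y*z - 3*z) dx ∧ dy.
d(omega) = (y - 3) dx ∧ dy ∧ dz

For a 2-form omega = sum_{i<j} g_{ij} dx_i ∧ dx_j, the exterior derivative is
  d(omega) = sum_{i<j} d(g_{ij}) ∧ dx_i ∧ dx_j = sum_{i<j, k} (∂g_{ij}/∂x_k) dx_k ∧ dx_i ∧ dx_j.
Expand each term, using dx_k ∧ dx_i ∧ dx_j = sgn(permutation) dx_{(a)} ∧ dx_{(b)} ∧ dx_{(c)} with (a < b < c) sorted:
  d(x^2 + y*z - 3*z) includes (∂/∂z)(x^2 + y*z - 3*z) dz = (y - 3) dz, which multiplied by dx ∧ dy gives (y - 3) dx ∧ dy ∧ dz
Collecting like 3-forms: d(omega) = (y - 3) dx ∧ dy ∧ dz.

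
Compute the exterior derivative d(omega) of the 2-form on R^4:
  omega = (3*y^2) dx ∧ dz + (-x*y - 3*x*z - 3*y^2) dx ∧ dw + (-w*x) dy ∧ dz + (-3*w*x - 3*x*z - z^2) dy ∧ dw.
d(omega) = (-w - 6*y) dx ∧ dy ∧ dz + (-3*w + x + 6*y - 3*z) dx ∧ dy ∧ dw + (3*x) dx ∧ dz ∧ dw + (2*x + 2*z) dy ∧ dz ∧ dw

For a 2-form omega = sum_{i<j} g_{ij} dx_i ∧ dx_j, the exterior derivative is
  d(omega) = sum_{i<j} d(g_{ij}) ∧ dx_i ∧ dx_j = sum_{i<j, k} (∂g_{ij}/∂x_k) dx_k ∧ dx_i ∧ dx_j.
Expand each term, using dx_k ∧ dx_i ∧ dx_j = sgn(permutation) dx_{(a)} ∧ dx_{(b)} ∧ dx_{(c)} with (a < b < c) sorted:
  d(3*y^2) includes (∂/∂y)(3*y^2) dy = (6*y) dy, which multiplied by dx ∧ dz gives (-6*y) dx ∧ dy ∧ dz
  d(-x*y - 3*x*z - 3*y^2) includes (∂/∂y)(-x*y - 3*x*z - 3*y^2) dy = (-x - 6*y) dy, which multiplied by dx ∧ dw gives (x + 6*y) dx ∧ dy ∧ dw
  d(-x*y - 3*x*z - 3*y^2) includes (∂/∂z)(-x*y - 3*x*z - 3*y^2) dz = (-3*x) dz, which multiplied by dx ∧ dw gives (3*x) dx ∧ dz ∧ dw
  d(-w*x) includes (∂/∂x)(-w*x) dx = (-w) dx, which multiplied by dy ∧ dz gives (-w) dx ∧ dy ∧ dz
  d(-w*x) includes (∂/∂w)(-w*x) dw = (-x) dw, which multiplied by dy ∧ dz gives (-x) dy ∧ dz ∧ dw
  d(-3*w*x - 3*x*z - z^2) includes (∂/∂x)(-3*w*x - 3*x*z - z^2) dx = (-3*w - 3*z) dx, which multiplied by dy ∧ dw gives (-3*w - 3*z) dx ∧ dy ∧ dw
  d(-3*w*x - 3*x*z - z^2) includes (∂/∂z)(-3*w*x - 3*x*z - z^2) dz = (-3*x - 2*z) dz, which multiplied by dy ∧ dw gives (3*x + 2*z) dy ∧ dz ∧ dw
Collecting like 3-forms: d(omega) = (-w - 6*y) dx ∧ dy ∧ dz + (-3*w + x + 6*y - 3*z) dx ∧ dy ∧ dw + (3*x) dx ∧ dz ∧ dw + (2*x + 2*z) dy ∧ dz ∧ dw.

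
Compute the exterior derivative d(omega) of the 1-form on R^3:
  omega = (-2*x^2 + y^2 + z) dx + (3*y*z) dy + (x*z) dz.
d(omega) = (-2*y) dx ∧ dy + (z - 1) dx ∧ dz + (-3*y) dy ∧ dz

For a 1-form omega = sum_i f_i dx_i, the exterior derivative is
  d(omega) = sum_{i < j} (∂f_j/∂x_i - ∂f_i/∂x_j) dx_i ∧ dx_j.
  coefficient of dx ∧ dy: ∂f_2/∂x - ∂f_1/∂y = ∂(3*y*z)/∂x - ∂(-2*x^2 + y^2 + z)/∂y = -2*y
  coefficient of dx ∧ dz: ∂f_3/∂x - ∂f_1/∂z = ∂(x*z)/∂x - ∂(-2*x^2 + y^2 + z)/∂z = z - 1
  coefficient of dy ∧ dz: ∂f_3/∂y - ∂f_2/∂z = ∂(x*z)/∂y - ∂(3*y*z)/∂z = -3*y
Assembling: d(omega) = (-2*y) dx ∧ dy + (z - 1) dx ∧ dz + (-3*y) dy ∧ dz.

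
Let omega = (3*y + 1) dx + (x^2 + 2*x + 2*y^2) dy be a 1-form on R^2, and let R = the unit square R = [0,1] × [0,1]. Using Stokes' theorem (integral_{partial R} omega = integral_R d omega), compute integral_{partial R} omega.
integral_(partial R) omega = 0

Stokes: integral_partial_R omega = integral_R d omega with d omega = (∂Q/∂x - ∂P/∂y) dx ∧ dy.
  ∂Q/∂x = 2*x + 2
  ∂P/∂y = 3
  integrand = ∂Q/∂x - ∂P/∂y = 2*x - 1.
Integrating over R: integral_0^1 integral_0^1 (2*x - 1) dx dy = 0.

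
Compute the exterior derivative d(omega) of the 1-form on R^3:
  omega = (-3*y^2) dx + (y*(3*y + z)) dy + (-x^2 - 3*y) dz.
d(omega) = (6*y) dx ∧ dy + (-2*x) dx ∧ dz + (-y - 3) dy ∧ dz

For a 1-form omega = sum_i f_i dx_i, the exterior derivative is
  d(omega) = sum_{i < j} (∂f_j/∂x_i - ∂f_i/∂x_j) dx_i ∧ dx_j.
  coefficient of dx ∧ dy: ∂f_2/∂x - ∂f_1/∂y = ∂(y*(3*y + z))/∂x - ∂(-3*y^2)/∂y = 6*y
  coefficient of dx ∧ dz: ∂f_3/∂x - ∂f_1/∂z = ∂(-x^2 - 3*y)/∂x - ∂(-3*y^2)/∂z = -2*x
  coefficient of dy ∧ dz: ∂f_3/∂y - ∂f_2/∂z = ∂(-x^2 - 3*y)/∂y - ∂(y*(3*y + z))/∂z = -y - 3
Assembling: d(omega) = (6*y) dx ∧ dy + (-2*x) dx ∧ dz + (-y - 3) dy ∧ dz.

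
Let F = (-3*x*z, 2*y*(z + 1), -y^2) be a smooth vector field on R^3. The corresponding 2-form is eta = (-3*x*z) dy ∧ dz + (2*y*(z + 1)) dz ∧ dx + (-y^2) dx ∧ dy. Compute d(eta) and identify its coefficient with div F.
d(eta) = (2 - z) dx ∧ dy ∧ dz; div F = 2 - z

For a 2-form in R^3 of the form above, applying d gives a 3-form with coefficient ∂P/∂x + ∂Q/∂y + ∂R/∂z:
  ∂P/∂x = -3*z
  ∂Q/∂y = 2*z + 2
  ∂R/∂z = 0
Sum = 2 - z, which is exactly div F.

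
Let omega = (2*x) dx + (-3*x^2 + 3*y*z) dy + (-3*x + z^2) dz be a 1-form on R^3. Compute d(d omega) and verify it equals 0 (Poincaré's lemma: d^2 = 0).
d(d omega) = 0

Step 1: d omega = sum_{i<j} (∂f_j/∂x_i - ∂f_i/∂x_j) dx_i ∧ dx_j:
  coeff of dx ∧ dy: -6*x
  coeff of dx ∧ dz: -3
  coeff of dy ∧ dz: -3*y
Step 2: Apply d again to each 2-form coefficient. The only possible 3-form in R^3 is dx ∧ dy ∧ dz, with coefficient
  ∂(coeff of dy∧dz)/∂x - ∂(coeff of dx∧dz)/∂y + ∂(coeff of dx∧dy)/∂z
  = ∂/∂x (-3*y) - ∂/∂y (-3) + ∂/∂z (-6*x).
Each of these terms simplifies to sums of mixed partials that cancel in pairs. The result is 0 (by equality of mixed partials for smooth functions — Schwarz / Clairaut).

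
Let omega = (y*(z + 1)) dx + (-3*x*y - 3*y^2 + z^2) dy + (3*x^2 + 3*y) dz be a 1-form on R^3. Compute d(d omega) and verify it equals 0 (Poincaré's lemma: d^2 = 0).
d(d omega) = 0

Step 1: d omega = sum_{i<j} (∂f_j/∂x_i - ∂f_i/∂x_j) dx_i ∧ dx_j:
  coeff of dx ∧ dy: -3*y - z - 1
  coeff of dx ∧ dz: 6*x - y
  coeff of dy ∧ dz: 3 - 2*z
Step 2: Apply d again to each 2-form coefficient. The only possible 3-form in R^3 is dx ∧ dy ∧ dz, with coefficient
  ∂(coeff of dy∧dz)/∂x - ∂(coeff of dx∧dz)/∂y + ∂(coeff of dx∧dy)/∂z
  = ∂/∂x (3 - 2*z) - ∂/∂y (6*x - y) + ∂/∂z (-3*y - z - 1).
Each of these terms simplifies to sums of mixed partials that cancel in pairs. The result is 0 (by equality of mixed partials for smooth functions — Schwarz / Clairaut).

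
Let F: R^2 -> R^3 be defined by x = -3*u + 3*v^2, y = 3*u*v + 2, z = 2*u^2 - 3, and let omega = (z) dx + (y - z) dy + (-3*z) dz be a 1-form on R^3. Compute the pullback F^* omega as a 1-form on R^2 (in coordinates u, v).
F^* omega = (-24*u^3 - 6*u^2*v - 6*u^2 + 9*u*v^2 + 36*u + 15*v + 9) du + (-6*u^3 + 21*u^2*v + 15*u - 18*v) dv

Using F^*(f dg) = (f ∘ F) d(g ∘ F), substitute each coordinate x_i by F_i(u, v) in f_i, and replace dx_i by d F_i = (∂F_i/∂u) du + (∂F_i/∂v) dv.
  For the x component: f_1(F) = 2*u^2 - 3; d F_1 = (-3) du + (6*v) dv
  For the y component: f_2(F) = -2*u^2 + 3*u*v + 5; d F_2 = (3*v) du + (3*u) dv
  For the z component: f_3(F) = 9 - 6*u^2; d F_3 = (4*u) du + (0) dv
Combining and collecting du, dv coefficients:
  coeff of du: -24*u^3 - 6*u^2*v - 6*u^2 + 9*u*v^2 + 36*u + 15*v + 9
  coeff of dv: -6*u^3 + 21*u^2*v + 15*u - 18*v
F^* omega = (-24*u^3 - 6*u^2*v - 6*u^2 + 9*u*v^2 + 36*u + 15*v + 9) du + (-6*u^3 + 21*u^2*v + 15*u - 18*v) dv.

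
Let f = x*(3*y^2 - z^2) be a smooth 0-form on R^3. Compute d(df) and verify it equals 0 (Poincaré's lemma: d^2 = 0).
d(df) = 0

Step 1: df = sum_i (∂f/∂x_i) dx_i = (3*y^2 - z^2) dx + (6*x*y) dy + (-2*x*z) dz.
Step 2: Apply d again. Using the 1-form formula, the coefficient of dx ∧ dy in d(df) is ∂^2 f/∂x ∂y - ∂^2 f/∂y ∂x = (6*y) - (6*y) = 0 (equality of mixed partials for smooth f).
Similarly for dx ∧ dz and dy ∧ dz — all coefficients vanish. So d(df) = 0.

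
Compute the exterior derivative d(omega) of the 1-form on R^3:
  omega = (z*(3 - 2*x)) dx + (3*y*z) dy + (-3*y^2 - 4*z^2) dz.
d(omega) = (2*x - 3) dx ∧ dz + (-9*y) dy ∧ dz

For a 1-form omega = sum_i f_i dx_i, the exterior derivative is
  d(omega) = sum_{i < j} (∂f_j/∂x_i - ∂f_i/∂x_j) dx_i ∧ dx_j.
  coefficient of dx ∧ dz: ∂f_3/∂x - ∂f_1/∂z = ∂(-3*y^2 - 4*z^2)/∂x - ∂(z*(3 - 2*x))/∂z = 2*x - 3
  coefficient of dy ∧ dz: ∂f_3/∂y - ∂f_2/∂z = ∂(-3*y^2 - 4*z^2)/∂y - ∂(3*y*z)/∂z = -9*y
Assembling: d(omega) = (2*x - 3) dx ∧ dz + (-9*y) dy ∧ dz.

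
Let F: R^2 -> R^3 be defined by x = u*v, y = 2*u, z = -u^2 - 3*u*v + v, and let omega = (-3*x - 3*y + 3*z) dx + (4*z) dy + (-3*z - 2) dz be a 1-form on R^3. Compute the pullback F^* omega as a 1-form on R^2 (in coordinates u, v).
F^* omega = (-6*u^3 - 30*u^2*v - 8*u^2 - 39*u*v^2 - 24*u*v + 4*u + 12*v^2 + 14*v) du + (-12*u^3 - 39*u^2*v - 3*u^2 + 21*u*v + 6*u - 3*v - 2) dv

Using F^*(f dg) = (f ∘ F) d(g ∘ F), substitute each coordinate x_i by F_i(u, v) in f_i, and replace dx_i by d F_i = (∂F_i/∂u) du + (∂F_i/∂v) dv.
  For the x component: f_1(F) = -3*u^2 - 12*u*v - 6*u + 3*v; d F_1 = (v) du + (u) dv
  For the y component: f_2(F) = -4*u^2 - 12*u*v + 4*v; d F_2 = (2) du + (0) dv
  For the z component: f_3(F) = 3*u^2 + 9*u*v - 3*v - 2; d F_3 = (-2*u - 3*v) du + (1 - 3*u) dv
Combining and collecting du, dv coefficients:
  coeff of du: -6*u^3 - 30*u^2*v - 8*u^2 - 39*u*v^2 - 24*u*v + 4*u + 12*v^2 + 14*v
  coeff of dv: -12*u^3 - 39*u^2*v - 3*u^2 + 21*u*v + 6*u - 3*v - 2
F^* omega = (-6*u^3 - 30*u^2*v - 8*u^2 - 39*u*v^2 - 24*u*v + 4*u + 12*v^2 + 14*v) du + (-12*u^3 - 39*u^2*v - 3*u^2 + 21*u*v + 6*u - 3*v - 2) dv.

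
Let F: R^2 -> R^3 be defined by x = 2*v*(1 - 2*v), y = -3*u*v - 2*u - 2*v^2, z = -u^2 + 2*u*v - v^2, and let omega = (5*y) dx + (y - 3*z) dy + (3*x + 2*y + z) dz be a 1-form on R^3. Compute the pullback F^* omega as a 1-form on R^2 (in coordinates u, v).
F^* omega = (2*u^3 - 3*u^2*v + 2*u^2 + 53*u*v^2 + 4*u*v + 4*u - 37*v^3 + 10*v^2) du + (-11*u^3 + 9*u^2*v - 2*u^2 + 127*u*v^2 + 78*u*v - 20*u + 110*v^3 - 32*v^2) dv

Using F^*(f dg) = (f ∘ F) d(g ∘ F), substitute each coordinate x_i by F_i(u, v) in f_i, and replace dx_i by d F_i = (∂F_i/∂u) du + (∂F_i/∂v) dv.
  For the x component: f_1(F) = -15*u*v - 10*u - 10*v^2; d F_1 = (0) du + (2 - 8*v) dv
  For the y component: f_2(F) = 3*u^2 - 9*u*v - 2*u + v^2; d F_2 = (-3*v - 2) du + (-3*u - 4*v) dv
  For the z component: f_3(F) = -u^2 - 4*u*v - 4*u - 17*v^2 + 6*v; d F_3 = (-2*u + 2*v) du + (2*u - 2*v) dv
Combining and collecting du, dv coefficients:
  coeff of du: 2*u^3 - 3*u^2*v + 2*u^2 + 53*u*v^2 + 4*u*v + 4*u - 37*v^3 + 10*v^2
  coeff of dv: -11*u^3 + 9*u^2*v - 2*u^2 + 127*u*v^2 + 78*u*v - 20*u + 110*v^3 - 32*v^2
F^* omega = (2*u^3 - 3*u^2*v + 2*u^2 + 53*u*v^2 + 4*u*v + 4*u - 37*v^3 + 10*v^2) du + (-11*u^3 + 9*u^2*v - 2*u^2 + 127*u*v^2 + 78*u*v - 20*u + 110*v^3 - 32*v^2) dv.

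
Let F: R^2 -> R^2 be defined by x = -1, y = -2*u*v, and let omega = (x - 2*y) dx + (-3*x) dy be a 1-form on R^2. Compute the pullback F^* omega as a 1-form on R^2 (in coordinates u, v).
F^* omega = (-6*v) du + (-6*u) dv

Using F^*(f dg) = (f ∘ F) d(g ∘ F), substitute each coordinate x_i by F_i(u, v) in f_i, and replace dx_i by d F_i = (∂F_i/∂u) du + (∂F_i/∂v) dv.
  For the x component: f_1(F) = 4*u*v - 1; d F_1 = (0) du + (0) dv
  For the y component: f_2(F) = 3; d F_2 = (-2*v) du + (-2*u) dv
Combining and collecting du, dv coefficients:
  coeff of du: -6*v
  coeff of dv: -6*u
F^* omega = (-6*v) du + (-6*u) dv.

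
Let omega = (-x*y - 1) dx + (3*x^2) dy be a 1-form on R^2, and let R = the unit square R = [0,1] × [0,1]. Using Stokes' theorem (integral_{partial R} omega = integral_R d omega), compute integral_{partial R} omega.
integral_(partial R) omega = 7/2

Stokes: integral_partial_R omega = integral_R d omega with d omega = (∂Q/∂x - ∂P/∂y) dx ∧ dy.
  ∂Q/∂x = 6*x
  ∂P/∂y = -x
  integrand = ∂Q/∂x - ∂P/∂y = 7*x.
Integrating over R: integral_0^1 integral_0^1 (7*x) dx dy = 7/2.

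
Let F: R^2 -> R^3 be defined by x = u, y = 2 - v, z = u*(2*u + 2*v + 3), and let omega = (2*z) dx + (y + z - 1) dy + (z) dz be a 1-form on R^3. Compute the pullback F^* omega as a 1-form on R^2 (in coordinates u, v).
F^* omega = (u*(8*u^2 + 12*u*v + 22*u + 4*v^2 + 16*v + 15)) du + (4*u^3 + 4*u^2*v + 4*u^2 - 2*u*v - 3*u + v - 1) dv

Using F^*(f dg) = (f ∘ F) d(g ∘ F), substitute each coordinate x_i by F_i(u, v) in f_i, and replace dx_i by d F_i = (∂F_i/∂u) du + (∂F_i/∂v) dv.
  For the x component: f_1(F) = 2*u*(2*u + 2*v + 3); d F_1 = (1) du + (0) dv
  For the y component: f_2(F) = 2*u^2 + 2*u*v + 3*u - v + 1; d F_2 = (0) du + (-1) dv
  For the z component: f_3(F) = u*(2*u + 2*v + 3); d F_3 = (4*u + 2*v + 3) du + (2*u) dv
Combining and collecting du, dv coefficients:
  coeff of du: u*(8*u^2 + 12*u*v + 22*u + 4*v^2 + 16*v + 15)
  coeff of dv: 4*u^3 + 4*u^2*v + 4*u^2 - 2*u*v - 3*u + v - 1
F^* omega = (u*(8*u^2 + 12*u*v + 22*u + 4*v^2 + 16*v + 15)) du + (4*u^3 + 4*u^2*v + 4*u^2 - 2*u*v - 3*u + v - 1) dv.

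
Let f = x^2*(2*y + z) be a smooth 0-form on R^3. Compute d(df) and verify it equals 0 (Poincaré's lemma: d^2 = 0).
d(df) = 0

Step 1: df = sum_i (∂f/∂x_i) dx_i = (2*x*(2*y + z)) dx + (2*x^2) dy + (x^2) dz.
Step 2: Apply d again. Using the 1-form formula, the coefficient of dx ∧ dy in d(df) is ∂^2 f/∂x ∂y - ∂^2 f/∂y ∂x = (4*x) - (4*x) = 0 (equality of mixed partials for smooth f).
Similarly for dx ∧ dz and dy ∧ dz — all coefficients vanish. So d(df) = 0.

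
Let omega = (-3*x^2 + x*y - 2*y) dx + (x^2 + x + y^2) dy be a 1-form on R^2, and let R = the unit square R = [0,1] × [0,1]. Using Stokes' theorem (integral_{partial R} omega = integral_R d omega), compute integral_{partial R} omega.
integral_(partial R) omega = 7/2

Stokes: integral_partial_R omega = integral_R d omega with d omega = (∂Q/∂x - ∂P/∂y) dx ∧ dy.
  ∂Q/∂x = 2*x + 1
  ∂P/∂y = x - 2
  integrand = ∂Q/∂x - ∂P/∂y = x + 3.
Integrating over R: integral_0^1 integral_0^1 (x + 3) dx dy = 7/2.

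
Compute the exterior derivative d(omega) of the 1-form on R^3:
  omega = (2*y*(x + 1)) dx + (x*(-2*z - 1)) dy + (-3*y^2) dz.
d(omega) = (-2*x - 2*z - 3) dx ∧ dy + (2*x - 6*y) dy ∧ dz

For a 1-form omega = sum_i f_i dx_i, the exterior derivative is
  d(omega) = sum_{i < j} (∂f_j/∂x_i - ∂f_i/∂x_j) dx_i ∧ dx_j.
  coefficient of dx ∧ dy: ∂f_2/∂x - ∂f_1/∂y = ∂(x*(-2*z - 1))/∂x - ∂(2*y*(x + 1))/∂y = -2*x - 2*z - 3
  coefficient of dy ∧ dz: ∂f_3/∂y - ∂f_2/∂z = ∂(-3*y^2)/∂y - ∂(x*(-2*z - 1))/∂z = 2*x - 6*y
Assembling: d(omega) = (-2*x - 2*z - 3) dx ∧ dy + (2*x - 6*y) dy ∧ dz.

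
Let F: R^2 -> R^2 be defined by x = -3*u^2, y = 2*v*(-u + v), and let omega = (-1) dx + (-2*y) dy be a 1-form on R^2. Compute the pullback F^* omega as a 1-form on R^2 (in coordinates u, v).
F^* omega = (-8*u*v^2 + 6*u + 8*v^3) du + (8*v*(-u^2 + 3*u*v - 2*v^2)) dv

Using F^*(f dg) = (f ∘ F) d(g ∘ F), substitute each coordinate x_i by F_i(u, v) in f_i, and replace dx_i by d F_i = (∂F_i/∂u) du + (∂F_i/∂v) dv.
  For the x component: f_1(F) = -1; d F_1 = (-6*u) du + (0) dv
  For the y component: f_2(F) = 4*v*(u - v); d F_2 = (-2*v) du + (-2*u + 4*v) dv
Combining and collecting du, dv coefficients:
  coeff of du: -8*u*v^2 + 6*u + 8*v^3
  coeff of dv: 8*v*(-u^2 + 3*u*v - 2*v^2)
F^* omega = (-8*u*v^2 + 6*u + 8*v^3) du + (8*v*(-u^2 + 3*u*v - 2*v^2)) dv.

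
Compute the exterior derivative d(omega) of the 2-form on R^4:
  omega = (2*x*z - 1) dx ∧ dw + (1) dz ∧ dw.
d(omega) = (-2*x) dx ∧ dz ∧ dw

For a 2-form omega = sum_{i<j} g_{ij} dx_i ∧ dx_j, the exterior derivative is
  d(omega) = sum_{i<j} d(g_{ij}) ∧ dx_i ∧ dx_j = sum_{i<j, k} (∂g_{ij}/∂x_k) dx_k ∧ dx_i ∧ dx_j.
Expand each term, using dx_k ∧ dx_i ∧ dx_j = sgn(permutation) dx_{(a)} ∧ dx_{(b)} ∧ dx_{(c)} with (a < b < c) sorted:
  d(2*x*z - 1) includes (∂/∂z)(2*x*z - 1) dz = (2*x) dz, which multiplied by dx ∧ dw gives (-2*x) dx ∧ dz ∧ dw
Collecting like 3-forms: d(omega) = (-2*x) dx ∧ dz ∧ dw.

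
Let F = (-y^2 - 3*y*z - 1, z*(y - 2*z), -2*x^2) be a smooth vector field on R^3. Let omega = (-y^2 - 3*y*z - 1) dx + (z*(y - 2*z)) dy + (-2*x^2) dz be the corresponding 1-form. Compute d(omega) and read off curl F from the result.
d(omega) = (-y + 4*z) dy ∧ dz + (4*x - 3*y) dz ∧ dx + (2*y + 3*z) dx ∧ dy; curl F = (-y + 4*z, 4*x - 3*y, 2*y + 3*z)

d omega = sum_{i<j} (∂f_j/∂x_i - ∂f_i/∂x_j) dx_i ∧ dx_j. Under the identification (dy ∧ dz, dz ∧ dx, dx ∧ dy) ↔ (e_x, e_y, e_z), the coefficients are exactly the components of curl F. Compute:
  ∂R/∂y - ∂Q/∂z = (0) - (y - 4*z) = -y + 4*z
  ∂P/∂z - ∂R/∂x = (-3*y) - (-4*x) = 4*x - 3*y
  ∂Q/∂x - ∂P/∂y = (0) - (-2*y - 3*z) = 2*y + 3*z.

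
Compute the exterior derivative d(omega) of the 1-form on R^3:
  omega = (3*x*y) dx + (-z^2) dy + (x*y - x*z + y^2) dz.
d(omega) = (-3*x) dx ∧ dy + (y - z) dx ∧ dz + (x + 2*y + 2*z) dy ∧ dz

For a 1-form omega = sum_i f_i dx_i, the exterior derivative is
  d(omega) = sum_{i < j} (∂f_j/∂x_i - ∂f_i/∂x_j) dx_i ∧ dx_j.
  coefficient of dx ∧ dy: ∂f_2/∂x - ∂f_1/∂y = ∂(-z^2)/∂x - ∂(3*x*y)/∂y = -3*x
  coefficient of dx ∧ dz: ∂f_3/∂x - ∂f_1/∂z = ∂(x*y - x*z + y^2)/∂x - ∂(3*x*y)/∂z = y - z
  coefficient of dy ∧ dz: ∂f_3/∂y - ∂f_2/∂z = ∂(x*y - x*z + y^2)/∂y - ∂(-z^2)/∂z = x + 2*y + 2*z
Assembling: d(omega) = (-3*x) dx ∧ dy + (y - z) dx ∧ dz + (x + 2*y + 2*z) dy ∧ dz.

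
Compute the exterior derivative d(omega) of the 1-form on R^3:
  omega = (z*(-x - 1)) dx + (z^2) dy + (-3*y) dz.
d(omega) = (x + 1) dx ∧ dz + (-2*z - 3) dy ∧ dz

For a 1-form omega = sum_i f_i dx_i, the exterior derivative is
  d(omega) = sum_{i < j} (∂f_j/∂x_i - ∂f_i/∂x_j) dx_i ∧ dx_j.
  coefficient of dx ∧ dz: ∂f_3/∂x - ∂f_1/∂z = ∂(-3*y)/∂x - ∂(z*(-x - 1))/∂z = x + 1
  coefficient of dy ∧ dz: ∂f_3/∂y - ∂f_2/∂z = ∂(-3*y)/∂y - ∂(z^2)/∂z = -2*z - 3
Assembling: d(omega) = (x + 1) dx ∧ dz + (-2*z - 3) dy ∧ dz.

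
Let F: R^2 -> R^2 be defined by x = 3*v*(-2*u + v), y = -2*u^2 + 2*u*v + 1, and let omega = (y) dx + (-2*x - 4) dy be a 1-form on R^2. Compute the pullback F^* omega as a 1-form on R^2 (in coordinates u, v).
F^* omega = (-36*u^2*v + 36*u*v^2 + 16*u - 12*v^3 - 14*v) du + (12*u^3 - 14*u + 6*v) dv

Using F^*(f dg) = (f ∘ F) d(g ∘ F), substitute each coordinate x_i by F_i(u, v) in f_i, and replace dx_i by d F_i = (∂F_i/∂u) du + (∂F_i/∂v) dv.
  For the x component: f_1(F) = -2*u^2 + 2*u*v + 1; d F_1 = (-6*v) du + (-6*u + 6*v) dv
  For the y component: f_2(F) = 12*u*v - 6*v^2 - 4; d F_2 = (-4*u + 2*v) du + (2*u) dv
Combining and collecting du, dv coefficients:
  coeff of du: -36*u^2*v + 36*u*v^2 + 16*u - 12*v^3 - 14*v
  coeff of dv: 12*u^3 - 14*u + 6*v
F^* omega = (-36*u^2*v + 36*u*v^2 + 16*u - 12*v^3 - 14*v) du + (12*u^3 - 14*u + 6*v) dv.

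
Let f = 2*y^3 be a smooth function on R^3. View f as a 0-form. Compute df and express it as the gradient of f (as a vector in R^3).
df = (0) dx + (6*y^2) dy + (0) dz; grad f = (0, 6*y^2, 0)

For a 0-form f, d f = (∂f/∂x) dx + (∂f/∂y) dy + (∂f/∂z) dz. The components of the vector representation are exactly the entries of grad f in Cartesian coordinates:
  ∂f/∂x = 0
  ∂f/∂y = 6*y^2
  ∂f/∂z = 0.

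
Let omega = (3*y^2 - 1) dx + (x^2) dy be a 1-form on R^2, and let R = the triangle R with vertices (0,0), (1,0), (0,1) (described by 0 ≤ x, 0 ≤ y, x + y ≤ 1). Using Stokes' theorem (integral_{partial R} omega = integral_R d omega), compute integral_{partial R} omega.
integral_(partial R) omega = -2/3

Stokes: integral_partial_R omega = integral_R d omega with d omega = (∂Q/∂x - ∂P/∂y) dx ∧ dy.
  ∂Q/∂x = 2*x
  ∂P/∂y = 6*y
  integrand = ∂Q/∂x - ∂P/∂y = 2*x - 6*y.
Integrating over R: integral_0^1 integral_0^{1-x} (2*x - 6*y) dy dx = -2/3.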